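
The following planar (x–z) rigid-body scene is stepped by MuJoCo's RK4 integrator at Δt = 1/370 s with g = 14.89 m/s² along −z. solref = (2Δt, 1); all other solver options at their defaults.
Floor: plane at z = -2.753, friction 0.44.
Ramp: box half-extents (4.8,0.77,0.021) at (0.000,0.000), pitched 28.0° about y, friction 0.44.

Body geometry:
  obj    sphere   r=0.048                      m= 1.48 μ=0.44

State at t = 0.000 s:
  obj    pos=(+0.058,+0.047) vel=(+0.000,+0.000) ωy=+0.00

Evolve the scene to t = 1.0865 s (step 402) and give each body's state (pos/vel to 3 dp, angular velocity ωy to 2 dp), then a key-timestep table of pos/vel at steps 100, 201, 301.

State at t = 1.0865 s:
  obj    pos=(+2.660,-1.336) vel=(+4.790,-2.547) ωy=+113.01

Key-timestep trajectory:
   step    t(s)  obj.x    obj.z    obj.vx   obj.vz 
    100  0.2703   +0.219  -0.038  +1.192  -0.634
    201  0.5432   +0.709  -0.299  +2.395  -1.273
    301  0.8135   +1.517  -0.728  +3.587  -1.907


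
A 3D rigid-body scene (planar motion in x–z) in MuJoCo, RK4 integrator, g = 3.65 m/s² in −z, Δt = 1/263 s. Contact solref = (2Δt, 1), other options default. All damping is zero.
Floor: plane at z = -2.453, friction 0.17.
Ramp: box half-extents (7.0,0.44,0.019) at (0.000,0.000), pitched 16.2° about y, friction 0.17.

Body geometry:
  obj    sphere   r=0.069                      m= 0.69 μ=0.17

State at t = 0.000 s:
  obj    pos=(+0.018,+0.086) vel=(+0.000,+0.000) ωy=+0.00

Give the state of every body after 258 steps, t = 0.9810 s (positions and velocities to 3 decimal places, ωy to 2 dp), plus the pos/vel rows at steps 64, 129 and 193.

State at t = 0.9810 s:
  obj    pos=(+0.354,-0.011) vel=(+0.685,-0.199) ωy=+10.34

Key-timestep trajectory:
   step    t(s)  obj.x    obj.z    obj.vx   obj.vz 
     64  0.2433   +0.039  +0.080  +0.170  -0.049
    129  0.4905   +0.102  +0.062  +0.343  -0.100
    193  0.7338   +0.206  +0.032  +0.513  -0.149


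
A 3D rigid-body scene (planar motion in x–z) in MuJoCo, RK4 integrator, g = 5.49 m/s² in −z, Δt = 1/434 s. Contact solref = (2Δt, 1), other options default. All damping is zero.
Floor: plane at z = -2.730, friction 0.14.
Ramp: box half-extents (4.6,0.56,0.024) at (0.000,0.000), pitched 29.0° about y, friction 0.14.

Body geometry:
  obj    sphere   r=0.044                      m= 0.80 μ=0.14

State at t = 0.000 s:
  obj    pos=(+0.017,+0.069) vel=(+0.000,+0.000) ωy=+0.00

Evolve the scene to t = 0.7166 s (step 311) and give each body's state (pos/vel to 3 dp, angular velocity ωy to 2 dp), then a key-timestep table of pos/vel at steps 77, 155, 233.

State at t = 0.7166 s:
  obj    pos=(+0.464,-0.179) vel=(+1.246,-0.693) ωy=+27.34

Key-timestep trajectory:
   step    t(s)  obj.x    obj.z    obj.vx   obj.vz 
     77  0.1774   +0.044  +0.053  +0.307  -0.177
    155  0.3571   +0.128  +0.007  +0.621  -0.347
    233  0.5369   +0.268  -0.071  +0.936  -0.513


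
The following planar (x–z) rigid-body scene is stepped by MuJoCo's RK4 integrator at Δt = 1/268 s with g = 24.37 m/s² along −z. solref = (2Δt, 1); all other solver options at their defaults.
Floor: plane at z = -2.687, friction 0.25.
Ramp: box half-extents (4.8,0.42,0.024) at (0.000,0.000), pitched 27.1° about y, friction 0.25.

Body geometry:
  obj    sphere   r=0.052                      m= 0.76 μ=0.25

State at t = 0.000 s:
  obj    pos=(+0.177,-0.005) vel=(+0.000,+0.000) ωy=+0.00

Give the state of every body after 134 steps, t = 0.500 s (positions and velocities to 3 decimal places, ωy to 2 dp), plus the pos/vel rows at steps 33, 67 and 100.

State at t = 0.500 s:
  obj    pos=(+1.060,-0.457) vel=(+3.530,-1.806) ωy=+76.22

Key-timestep trajectory:
   step    t(s)  obj.x    obj.z    obj.vx   obj.vz 
     33  0.1231   +0.231  -0.033  +0.870  -0.445
     67  0.2500   +0.398  -0.118  +1.765  -0.903
    100  0.3731   +0.669  -0.257  +2.634  -1.348


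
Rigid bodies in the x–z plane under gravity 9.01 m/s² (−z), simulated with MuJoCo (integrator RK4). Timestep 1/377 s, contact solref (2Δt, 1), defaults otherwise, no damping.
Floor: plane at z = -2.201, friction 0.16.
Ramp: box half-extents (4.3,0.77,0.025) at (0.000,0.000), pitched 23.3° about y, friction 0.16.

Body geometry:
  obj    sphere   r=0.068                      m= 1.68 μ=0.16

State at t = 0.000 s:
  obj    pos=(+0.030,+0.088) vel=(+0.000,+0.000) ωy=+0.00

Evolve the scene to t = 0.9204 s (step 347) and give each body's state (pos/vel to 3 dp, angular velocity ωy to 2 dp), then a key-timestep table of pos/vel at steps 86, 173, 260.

State at t = 0.9204 s:
  obj    pos=(+1.021,-0.338) vel=(+2.152,-0.927) ωy=+34.45

Key-timestep trajectory:
   step    t(s)  obj.x    obj.z    obj.vx   obj.vz 
     86  0.2281   +0.091  +0.062  +0.533  -0.230
    173  0.4589   +0.276  -0.018  +1.073  -0.462
    260  0.6897   +0.586  -0.151  +1.613  -0.694


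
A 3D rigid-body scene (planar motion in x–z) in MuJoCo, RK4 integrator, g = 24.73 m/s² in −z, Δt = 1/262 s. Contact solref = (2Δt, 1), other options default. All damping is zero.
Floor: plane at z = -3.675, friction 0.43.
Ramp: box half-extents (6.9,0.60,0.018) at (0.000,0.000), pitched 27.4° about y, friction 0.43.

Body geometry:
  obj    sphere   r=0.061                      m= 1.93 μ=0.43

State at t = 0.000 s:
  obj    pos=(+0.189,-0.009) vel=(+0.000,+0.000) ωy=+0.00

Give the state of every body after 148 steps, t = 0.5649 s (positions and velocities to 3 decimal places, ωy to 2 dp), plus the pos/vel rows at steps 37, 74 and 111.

State at t = 0.5649 s:
  obj    pos=(+1.341,-0.606) vel=(+4.077,-2.113) ωy=+75.26

Key-timestep trajectory:
   step    t(s)  obj.x    obj.z    obj.vx   obj.vz 
     37  0.1412   +0.261  -0.046  +1.020  -0.528
     74  0.2824   +0.477  -0.158  +2.039  -1.057
    111  0.4237   +0.837  -0.345  +3.058  -1.585


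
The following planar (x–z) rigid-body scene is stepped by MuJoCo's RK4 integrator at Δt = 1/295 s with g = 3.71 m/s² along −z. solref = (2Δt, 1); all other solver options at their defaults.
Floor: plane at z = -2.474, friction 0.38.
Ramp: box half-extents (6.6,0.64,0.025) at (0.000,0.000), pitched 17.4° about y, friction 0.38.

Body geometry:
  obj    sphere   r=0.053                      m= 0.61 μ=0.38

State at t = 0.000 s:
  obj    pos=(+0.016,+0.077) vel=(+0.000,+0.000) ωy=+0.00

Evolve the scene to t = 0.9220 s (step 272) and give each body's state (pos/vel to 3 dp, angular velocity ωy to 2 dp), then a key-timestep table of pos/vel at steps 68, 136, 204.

State at t = 0.9220 s:
  obj    pos=(+0.337,-0.024) vel=(+0.697,-0.219) ωy=+13.78

Key-timestep trajectory:
   step    t(s)  obj.x    obj.z    obj.vx   obj.vz 
     68  0.2305   +0.036  +0.070  +0.174  -0.055
    136  0.4610   +0.096  +0.052  +0.349  -0.109
    204  0.6915   +0.197  +0.020  +0.523  -0.164


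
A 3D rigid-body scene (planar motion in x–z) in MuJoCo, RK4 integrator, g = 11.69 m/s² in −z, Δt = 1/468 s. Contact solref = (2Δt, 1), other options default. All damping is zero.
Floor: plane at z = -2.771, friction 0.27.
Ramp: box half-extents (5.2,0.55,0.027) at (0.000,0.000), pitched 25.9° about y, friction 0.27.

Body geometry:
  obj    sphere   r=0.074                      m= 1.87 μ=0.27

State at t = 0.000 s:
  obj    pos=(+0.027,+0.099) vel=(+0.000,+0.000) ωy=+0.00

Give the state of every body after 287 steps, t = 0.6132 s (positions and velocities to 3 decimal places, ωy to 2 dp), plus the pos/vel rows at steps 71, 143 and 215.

State at t = 0.6132 s:
  obj    pos=(+0.644,-0.200) vel=(+2.012,-0.977) ωy=+30.22

Key-timestep trajectory:
   step    t(s)  obj.x    obj.z    obj.vx   obj.vz 
     71  0.1517   +0.065  +0.081  +0.498  -0.242
    143  0.3056   +0.180  +0.025  +1.003  -0.487
    215  0.4594   +0.373  -0.069  +1.507  -0.732


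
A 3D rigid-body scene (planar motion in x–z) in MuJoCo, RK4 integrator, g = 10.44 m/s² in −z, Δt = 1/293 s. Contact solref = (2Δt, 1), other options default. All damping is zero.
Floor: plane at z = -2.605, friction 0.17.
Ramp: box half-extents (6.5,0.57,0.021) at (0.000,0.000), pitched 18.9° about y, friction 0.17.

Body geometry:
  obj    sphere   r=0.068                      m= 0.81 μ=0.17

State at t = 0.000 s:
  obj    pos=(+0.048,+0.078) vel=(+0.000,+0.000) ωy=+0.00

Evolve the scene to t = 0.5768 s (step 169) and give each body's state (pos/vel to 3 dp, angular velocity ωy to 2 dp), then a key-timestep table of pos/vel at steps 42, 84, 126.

State at t = 0.5768 s:
  obj    pos=(+0.428,-0.053) vel=(+1.318,-0.451) ωy=+20.48

Key-timestep trajectory:
   step    t(s)  obj.x    obj.z    obj.vx   obj.vz 
     42  0.1433   +0.071  +0.070  +0.328  -0.112
     84  0.2867   +0.142  +0.045  +0.655  -0.224
    126  0.4300   +0.259  +0.005  +0.983  -0.337


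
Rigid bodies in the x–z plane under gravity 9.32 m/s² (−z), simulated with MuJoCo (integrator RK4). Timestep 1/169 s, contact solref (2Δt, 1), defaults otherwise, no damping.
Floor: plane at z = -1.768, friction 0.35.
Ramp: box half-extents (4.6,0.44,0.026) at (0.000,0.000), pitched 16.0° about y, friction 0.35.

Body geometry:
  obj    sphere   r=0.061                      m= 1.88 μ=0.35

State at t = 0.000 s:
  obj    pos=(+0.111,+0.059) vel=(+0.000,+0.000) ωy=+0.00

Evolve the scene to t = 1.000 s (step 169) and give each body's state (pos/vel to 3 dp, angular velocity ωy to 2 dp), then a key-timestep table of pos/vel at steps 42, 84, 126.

State at t = 1.000 s:
  obj    pos=(+0.993,-0.194) vel=(+1.764,-0.506) ωy=+30.08

Key-timestep trajectory:
   step    t(s)  obj.x    obj.z    obj.vx   obj.vz 
     42  0.2485   +0.165  +0.043  +0.438  -0.126
     84  0.4970   +0.329  -0.004  +0.877  -0.251
    126  0.7456   +0.601  -0.082  +1.315  -0.377


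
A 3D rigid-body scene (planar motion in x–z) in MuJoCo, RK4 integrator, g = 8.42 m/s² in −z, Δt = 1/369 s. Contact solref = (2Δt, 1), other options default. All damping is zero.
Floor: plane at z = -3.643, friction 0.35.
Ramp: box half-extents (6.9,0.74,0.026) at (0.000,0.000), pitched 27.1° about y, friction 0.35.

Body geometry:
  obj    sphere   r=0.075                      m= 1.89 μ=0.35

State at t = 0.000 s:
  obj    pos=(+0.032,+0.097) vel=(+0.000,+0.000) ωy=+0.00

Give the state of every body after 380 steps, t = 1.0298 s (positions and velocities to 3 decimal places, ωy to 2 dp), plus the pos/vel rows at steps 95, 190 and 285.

State at t = 1.0298 s:
  obj    pos=(+1.325,-0.565) vel=(+2.512,-1.285) ωy=+37.62

Key-timestep trajectory:
   step    t(s)  obj.x    obj.z    obj.vx   obj.vz 
     95  0.2575   +0.113  +0.056  +0.628  -0.321
    190  0.5149   +0.355  -0.068  +1.256  -0.643
    285  0.7724   +0.760  -0.275  +1.884  -0.964


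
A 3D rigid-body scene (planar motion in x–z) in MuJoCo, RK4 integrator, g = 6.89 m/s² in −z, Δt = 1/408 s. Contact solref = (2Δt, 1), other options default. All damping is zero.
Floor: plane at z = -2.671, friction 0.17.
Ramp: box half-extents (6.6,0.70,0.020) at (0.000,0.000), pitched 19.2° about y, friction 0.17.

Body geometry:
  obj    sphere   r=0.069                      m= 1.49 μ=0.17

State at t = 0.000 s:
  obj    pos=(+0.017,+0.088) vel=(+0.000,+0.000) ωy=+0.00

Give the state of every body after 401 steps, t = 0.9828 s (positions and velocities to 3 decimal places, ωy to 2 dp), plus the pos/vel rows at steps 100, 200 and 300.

State at t = 0.9828 s:
  obj    pos=(+0.755,-0.169) vel=(+1.502,-0.523) ωy=+23.05

Key-timestep trajectory:
   step    t(s)  obj.x    obj.z    obj.vx   obj.vz 
    100  0.2451   +0.063  +0.072  +0.375  -0.130
    200  0.4902   +0.201  +0.024  +0.749  -0.261
    300  0.7353   +0.430  -0.056  +1.124  -0.391


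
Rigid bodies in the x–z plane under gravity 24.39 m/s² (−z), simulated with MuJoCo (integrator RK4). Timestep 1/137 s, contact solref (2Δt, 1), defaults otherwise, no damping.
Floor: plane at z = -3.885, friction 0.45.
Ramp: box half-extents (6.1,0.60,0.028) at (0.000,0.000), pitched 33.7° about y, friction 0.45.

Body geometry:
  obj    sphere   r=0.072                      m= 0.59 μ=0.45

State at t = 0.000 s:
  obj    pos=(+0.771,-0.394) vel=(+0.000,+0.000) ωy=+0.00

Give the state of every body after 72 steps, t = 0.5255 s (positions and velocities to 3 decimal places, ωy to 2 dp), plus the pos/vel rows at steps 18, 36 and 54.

State at t = 0.5255 s:
  obj    pos=(+1.882,-1.135) vel=(+4.226,-2.819) ωy=+70.53

Key-timestep trajectory:
   step    t(s)  obj.x    obj.z    obj.vx   obj.vz 
     18  0.1314   +0.840  -0.440  +1.057  -0.705
     36  0.2628   +1.049  -0.579  +2.114  -1.410
     54  0.3942   +1.396  -0.811  +3.170  -2.114


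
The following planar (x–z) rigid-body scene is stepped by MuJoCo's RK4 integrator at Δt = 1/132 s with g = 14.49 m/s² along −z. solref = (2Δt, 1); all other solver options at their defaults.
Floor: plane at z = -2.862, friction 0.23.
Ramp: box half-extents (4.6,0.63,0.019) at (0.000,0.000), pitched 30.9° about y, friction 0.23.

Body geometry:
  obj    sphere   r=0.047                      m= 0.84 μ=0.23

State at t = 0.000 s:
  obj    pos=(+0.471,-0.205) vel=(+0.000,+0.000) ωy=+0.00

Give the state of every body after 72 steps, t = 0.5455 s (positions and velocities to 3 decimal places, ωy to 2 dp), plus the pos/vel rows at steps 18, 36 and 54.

State at t = 0.5455 s:
  obj    pos=(+1.150,-0.611) vel=(+2.488,-1.489) ωy=+61.64

Key-timestep trajectory:
   step    t(s)  obj.x    obj.z    obj.vx   obj.vz 
     18  0.1364   +0.514  -0.230  +0.623  -0.373
     36  0.2727   +0.641  -0.307  +1.245  -0.745
     54  0.4091   +0.853  -0.434  +1.866  -1.117


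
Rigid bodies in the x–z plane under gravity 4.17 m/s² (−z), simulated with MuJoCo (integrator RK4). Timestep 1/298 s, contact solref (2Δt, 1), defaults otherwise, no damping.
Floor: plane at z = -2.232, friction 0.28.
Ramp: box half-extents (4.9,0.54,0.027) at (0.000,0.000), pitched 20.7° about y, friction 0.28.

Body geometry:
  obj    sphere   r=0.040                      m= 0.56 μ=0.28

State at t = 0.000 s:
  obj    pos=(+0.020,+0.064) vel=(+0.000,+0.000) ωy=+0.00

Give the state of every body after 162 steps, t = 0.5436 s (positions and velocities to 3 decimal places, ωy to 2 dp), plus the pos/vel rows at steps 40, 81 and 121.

State at t = 0.5436 s:
  obj    pos=(+0.166,+0.009) vel=(+0.535,-0.202) ωy=+14.31

Key-timestep trajectory:
   step    t(s)  obj.x    obj.z    obj.vx   obj.vz 
     40  0.1342   +0.029  +0.061  +0.132  -0.050
     81  0.2718   +0.056  +0.050  +0.268  -0.101
    121  0.4060   +0.101  +0.033  +0.400  -0.151


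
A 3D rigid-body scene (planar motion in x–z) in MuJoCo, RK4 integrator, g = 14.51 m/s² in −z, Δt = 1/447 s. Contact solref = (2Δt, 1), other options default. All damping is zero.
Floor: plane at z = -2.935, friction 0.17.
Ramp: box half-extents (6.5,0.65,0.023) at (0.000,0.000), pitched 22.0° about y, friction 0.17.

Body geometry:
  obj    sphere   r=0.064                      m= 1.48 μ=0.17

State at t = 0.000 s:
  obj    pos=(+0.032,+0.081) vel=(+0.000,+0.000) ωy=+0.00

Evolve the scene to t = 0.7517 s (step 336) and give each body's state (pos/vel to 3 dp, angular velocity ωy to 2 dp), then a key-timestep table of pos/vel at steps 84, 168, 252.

State at t = 0.7517 s:
  obj    pos=(+1.049,-0.330) vel=(+2.706,-1.093) ωy=+45.59

Key-timestep trajectory:
   step    t(s)  obj.x    obj.z    obj.vx   obj.vz 
     84  0.1879   +0.096  +0.055  +0.677  -0.273
    168  0.3758   +0.286  -0.022  +1.353  -0.547
    252  0.5638   +0.604  -0.150  +2.030  -0.820


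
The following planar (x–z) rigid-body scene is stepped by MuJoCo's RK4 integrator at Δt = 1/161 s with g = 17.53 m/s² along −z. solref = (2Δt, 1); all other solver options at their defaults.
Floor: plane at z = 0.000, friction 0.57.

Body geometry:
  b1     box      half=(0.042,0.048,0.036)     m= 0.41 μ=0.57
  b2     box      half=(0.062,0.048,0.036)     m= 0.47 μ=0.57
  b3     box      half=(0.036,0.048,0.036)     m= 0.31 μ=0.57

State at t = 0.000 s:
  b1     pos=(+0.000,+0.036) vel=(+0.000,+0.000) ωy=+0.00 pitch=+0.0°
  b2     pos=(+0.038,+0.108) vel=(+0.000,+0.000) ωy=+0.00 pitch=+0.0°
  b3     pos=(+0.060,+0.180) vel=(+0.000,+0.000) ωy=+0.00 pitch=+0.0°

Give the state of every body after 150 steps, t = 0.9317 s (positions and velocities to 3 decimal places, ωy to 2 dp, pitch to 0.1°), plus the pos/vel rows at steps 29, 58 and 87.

State at t = 0.9317 s:
  b1     pos=(+0.000,+0.036) vel=(+0.000,+0.000) ωy=+0.00 pitch=+0.0°
  b2     pos=(+0.096,+0.062) vel=(+0.000,+0.000) ωy=+0.00 pitch=+90.0°
  b3     pos=(+0.187,+0.036) vel=(+0.000,+0.000) ωy=+0.00 pitch=+90.0°

Key-timestep trajectory:
   step    t(s)  b1.x    b1.z    b1.vx   b1.vz   b2.x    b2.z    b2.vx   b2.vz   b3.x    b3.z    b3.vx   b3.vz 
     29  0.1801   +0.000  +0.036  -0.001  +0.000   +0.049  +0.107  +0.167  -0.031   +0.092  +0.169  +0.467  -0.236
     58  0.3602   +0.000  +0.036  +0.000  +0.000   +0.110  +0.069  +0.284  +0.114   +0.185  +0.034  -0.002  +0.095
     87  0.5404   +0.000  +0.036  +0.000  +0.000   +0.093  +0.064  +0.122  -0.057   +0.187  +0.036  +0.000  +0.000


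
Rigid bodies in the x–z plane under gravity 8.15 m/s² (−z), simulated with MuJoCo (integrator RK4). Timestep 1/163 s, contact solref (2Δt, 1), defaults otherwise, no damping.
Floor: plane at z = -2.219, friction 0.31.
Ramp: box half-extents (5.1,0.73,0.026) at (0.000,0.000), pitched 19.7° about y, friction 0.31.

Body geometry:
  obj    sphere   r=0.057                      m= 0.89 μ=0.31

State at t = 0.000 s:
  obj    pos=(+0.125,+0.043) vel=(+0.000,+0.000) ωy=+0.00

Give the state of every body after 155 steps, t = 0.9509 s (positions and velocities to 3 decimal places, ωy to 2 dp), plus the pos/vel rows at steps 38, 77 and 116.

State at t = 0.9509 s:
  obj    pos=(+0.961,-0.256) vel=(+1.757,-0.629) ωy=+32.73

Key-timestep trajectory:
   step    t(s)  obj.x    obj.z    obj.vx   obj.vz 
     38  0.2331   +0.175  +0.025  +0.431  -0.154
     77  0.4724   +0.331  -0.030  +0.873  -0.313
    116  0.7117   +0.593  -0.124  +1.315  -0.471


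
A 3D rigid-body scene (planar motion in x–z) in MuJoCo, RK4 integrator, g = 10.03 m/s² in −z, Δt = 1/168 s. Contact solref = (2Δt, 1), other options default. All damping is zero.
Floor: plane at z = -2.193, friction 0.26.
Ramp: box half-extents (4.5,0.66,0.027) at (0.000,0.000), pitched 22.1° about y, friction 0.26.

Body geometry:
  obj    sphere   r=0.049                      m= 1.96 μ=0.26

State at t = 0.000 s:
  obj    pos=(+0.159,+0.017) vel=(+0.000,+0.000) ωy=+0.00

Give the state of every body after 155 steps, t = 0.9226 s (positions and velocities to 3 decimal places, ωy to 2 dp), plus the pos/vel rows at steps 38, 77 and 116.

State at t = 0.9226 s:
  obj    pos=(+1.222,-0.414) vel=(+2.304,-0.936) ωy=+50.74

Key-timestep trajectory:
   step    t(s)  obj.x    obj.z    obj.vx   obj.vz 
     38  0.2262   +0.223  -0.009  +0.565  -0.229
     77  0.4583   +0.422  -0.089  +1.145  -0.465
    116  0.6905   +0.755  -0.224  +1.724  -0.700


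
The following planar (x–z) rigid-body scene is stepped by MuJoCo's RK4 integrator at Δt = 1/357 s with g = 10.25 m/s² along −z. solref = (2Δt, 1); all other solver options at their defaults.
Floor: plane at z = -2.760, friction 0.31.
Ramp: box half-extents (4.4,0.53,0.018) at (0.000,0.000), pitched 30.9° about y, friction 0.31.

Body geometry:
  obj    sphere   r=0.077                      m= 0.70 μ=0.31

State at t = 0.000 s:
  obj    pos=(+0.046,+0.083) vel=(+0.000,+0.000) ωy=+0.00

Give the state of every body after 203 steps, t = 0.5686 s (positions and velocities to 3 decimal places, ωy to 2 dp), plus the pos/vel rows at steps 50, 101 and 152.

State at t = 0.5686 s:
  obj    pos=(+0.568,-0.229) vel=(+1.835,-1.098) ωy=+27.76

Key-timestep trajectory:
   step    t(s)  obj.x    obj.z    obj.vx   obj.vz 
     50  0.1401   +0.078  +0.064  +0.452  -0.271
    101  0.2829   +0.175  +0.006  +0.913  -0.546
    152  0.4258   +0.339  -0.092  +1.374  -0.822


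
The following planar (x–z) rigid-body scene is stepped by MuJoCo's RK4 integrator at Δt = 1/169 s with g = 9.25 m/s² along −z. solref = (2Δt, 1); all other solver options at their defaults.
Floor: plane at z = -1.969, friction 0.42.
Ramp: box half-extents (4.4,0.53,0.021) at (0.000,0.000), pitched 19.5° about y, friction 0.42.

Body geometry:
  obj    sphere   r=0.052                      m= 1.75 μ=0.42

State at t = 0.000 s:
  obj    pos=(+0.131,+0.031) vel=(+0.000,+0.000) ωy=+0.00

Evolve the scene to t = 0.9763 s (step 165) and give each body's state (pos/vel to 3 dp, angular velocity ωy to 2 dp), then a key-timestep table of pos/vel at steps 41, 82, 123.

State at t = 0.9763 s:
  obj    pos=(+1.122,-0.320) vel=(+2.030,-0.719) ωy=+41.40

Key-timestep trajectory:
   step    t(s)  obj.x    obj.z    obj.vx   obj.vz 
     41  0.2426   +0.192  +0.009  +0.505  -0.179
     82  0.4852   +0.376  -0.056  +1.009  -0.357
    123  0.7278   +0.682  -0.164  +1.513  -0.536


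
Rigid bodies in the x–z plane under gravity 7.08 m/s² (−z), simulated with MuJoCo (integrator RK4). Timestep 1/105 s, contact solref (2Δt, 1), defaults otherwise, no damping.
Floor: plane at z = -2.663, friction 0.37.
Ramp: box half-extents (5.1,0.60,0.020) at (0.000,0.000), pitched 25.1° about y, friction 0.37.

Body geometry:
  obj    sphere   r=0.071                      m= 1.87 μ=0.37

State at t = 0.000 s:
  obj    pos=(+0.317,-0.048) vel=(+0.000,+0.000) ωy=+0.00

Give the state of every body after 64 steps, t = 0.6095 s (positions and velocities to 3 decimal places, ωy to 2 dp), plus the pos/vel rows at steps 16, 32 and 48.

State at t = 0.6095 s:
  obj    pos=(+0.678,-0.217) vel=(+1.184,-0.555) ωy=+18.41

Key-timestep trajectory:
   step    t(s)  obj.x    obj.z    obj.vx   obj.vz 
     16  0.1524   +0.340  -0.059  +0.296  -0.139
     32  0.3048   +0.407  -0.090  +0.592  -0.277
     48  0.4571   +0.520  -0.143  +0.888  -0.416


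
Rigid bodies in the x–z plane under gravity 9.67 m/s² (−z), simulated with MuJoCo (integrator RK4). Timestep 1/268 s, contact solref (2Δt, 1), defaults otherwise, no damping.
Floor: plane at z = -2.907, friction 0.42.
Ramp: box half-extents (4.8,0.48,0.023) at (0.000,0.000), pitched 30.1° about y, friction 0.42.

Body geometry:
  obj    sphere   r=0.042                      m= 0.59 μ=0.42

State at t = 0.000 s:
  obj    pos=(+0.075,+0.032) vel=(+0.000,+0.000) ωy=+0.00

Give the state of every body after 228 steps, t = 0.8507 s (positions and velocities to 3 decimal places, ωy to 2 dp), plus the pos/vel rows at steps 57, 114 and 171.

State at t = 0.8507 s:
  obj    pos=(+1.160,-0.597) vel=(+2.550,-1.478) ωy=+70.16

Key-timestep trajectory:
   step    t(s)  obj.x    obj.z    obj.vx   obj.vz 
     57  0.2127   +0.143  -0.008  +0.637  -0.370
    114  0.4254   +0.346  -0.125  +1.275  -0.739
    171  0.6381   +0.685  -0.322  +1.912  -1.108


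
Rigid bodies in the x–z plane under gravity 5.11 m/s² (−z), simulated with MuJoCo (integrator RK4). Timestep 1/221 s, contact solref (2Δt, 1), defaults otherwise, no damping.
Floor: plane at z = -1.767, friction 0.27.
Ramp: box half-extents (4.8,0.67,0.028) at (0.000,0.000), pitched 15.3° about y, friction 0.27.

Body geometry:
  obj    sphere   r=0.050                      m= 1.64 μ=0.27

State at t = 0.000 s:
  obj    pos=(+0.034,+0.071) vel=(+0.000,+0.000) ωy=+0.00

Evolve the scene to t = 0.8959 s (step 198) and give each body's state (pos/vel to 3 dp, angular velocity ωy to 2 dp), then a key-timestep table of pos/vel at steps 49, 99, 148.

State at t = 0.8959 s:
  obj    pos=(+0.407,-0.030) vel=(+0.832,-0.228) ωy=+17.25

Key-timestep trajectory:
   step    t(s)  obj.x    obj.z    obj.vx   obj.vz 
     49  0.2217   +0.057  +0.065  +0.206  -0.056
     99  0.4480   +0.127  +0.046  +0.416  -0.114
    148  0.6697   +0.242  +0.015  +0.622  -0.170


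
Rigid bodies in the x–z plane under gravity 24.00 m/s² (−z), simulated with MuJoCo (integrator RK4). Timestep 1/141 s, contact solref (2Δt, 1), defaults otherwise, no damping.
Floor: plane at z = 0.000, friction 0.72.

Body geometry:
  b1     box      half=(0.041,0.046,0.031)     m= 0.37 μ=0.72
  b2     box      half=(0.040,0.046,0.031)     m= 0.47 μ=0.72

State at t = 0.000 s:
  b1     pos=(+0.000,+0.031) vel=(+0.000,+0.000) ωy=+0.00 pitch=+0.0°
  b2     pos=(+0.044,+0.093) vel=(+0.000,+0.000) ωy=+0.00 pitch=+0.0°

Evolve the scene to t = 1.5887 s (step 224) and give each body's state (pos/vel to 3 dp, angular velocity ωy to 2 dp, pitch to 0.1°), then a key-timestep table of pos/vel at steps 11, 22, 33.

State at t = 1.5887 s:
  b1     pos=(+0.000,+0.031) vel=(+0.000,+0.000) ωy=+0.00 pitch=+0.0°
  b2     pos=(+0.083,+0.040) vel=(+0.000,+0.000) ωy=+0.00 pitch=+90.0°

Key-timestep trajectory:
   step    t(s)  b1.x    b1.z    b1.vx   b1.vz   b2.x    b2.z    b2.vx   b2.vz 
     11  0.0780   +0.000  +0.031  -0.001  +0.002   +0.048  +0.092  +0.135  -0.027
     22  0.1560   +0.000  +0.031  -0.001  +0.001   +0.070  +0.076  +0.376  -0.661
     33  0.2340   +0.000  +0.031  +0.000  +0.000   +0.084  +0.038  -0.057  +0.110


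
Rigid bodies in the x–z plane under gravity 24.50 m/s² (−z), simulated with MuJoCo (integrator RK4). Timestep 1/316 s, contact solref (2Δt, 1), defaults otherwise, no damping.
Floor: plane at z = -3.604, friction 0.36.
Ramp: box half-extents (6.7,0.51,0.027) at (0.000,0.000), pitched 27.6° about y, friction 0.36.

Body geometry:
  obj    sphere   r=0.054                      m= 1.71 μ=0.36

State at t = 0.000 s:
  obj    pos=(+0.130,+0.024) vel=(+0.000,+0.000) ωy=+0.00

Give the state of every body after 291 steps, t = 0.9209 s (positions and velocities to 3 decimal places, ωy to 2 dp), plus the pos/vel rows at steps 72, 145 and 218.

State at t = 0.9209 s:
  obj    pos=(+3.177,-1.569) vel=(+6.617,-3.459) ωy=+138.25

Key-timestep trajectory:
   step    t(s)  obj.x    obj.z    obj.vx   obj.vz 
     72  0.2278   +0.316  -0.074  +1.637  -0.856
    145  0.4589   +0.886  -0.372  +3.297  -1.724
    218  0.6899   +1.840  -0.870  +4.957  -2.591


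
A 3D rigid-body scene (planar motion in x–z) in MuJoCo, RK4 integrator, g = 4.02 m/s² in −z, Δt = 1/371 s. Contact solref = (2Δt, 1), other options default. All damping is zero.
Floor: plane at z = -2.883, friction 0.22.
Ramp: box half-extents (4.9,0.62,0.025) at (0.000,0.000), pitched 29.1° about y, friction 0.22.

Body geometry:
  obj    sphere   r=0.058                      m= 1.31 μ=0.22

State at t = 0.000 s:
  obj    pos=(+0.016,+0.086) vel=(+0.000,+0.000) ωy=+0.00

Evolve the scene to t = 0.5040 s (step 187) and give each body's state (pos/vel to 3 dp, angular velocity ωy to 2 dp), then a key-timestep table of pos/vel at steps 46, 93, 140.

State at t = 0.5040 s:
  obj    pos=(+0.171,+0.000) vel=(+0.615,-0.342) ωy=+12.13

Key-timestep trajectory:
   step    t(s)  obj.x    obj.z    obj.vx   obj.vz 
     46  0.1240   +0.025  +0.081  +0.151  -0.084
     93  0.2507   +0.054  +0.065  +0.306  -0.170
    140  0.3774   +0.103  +0.038  +0.461  -0.256


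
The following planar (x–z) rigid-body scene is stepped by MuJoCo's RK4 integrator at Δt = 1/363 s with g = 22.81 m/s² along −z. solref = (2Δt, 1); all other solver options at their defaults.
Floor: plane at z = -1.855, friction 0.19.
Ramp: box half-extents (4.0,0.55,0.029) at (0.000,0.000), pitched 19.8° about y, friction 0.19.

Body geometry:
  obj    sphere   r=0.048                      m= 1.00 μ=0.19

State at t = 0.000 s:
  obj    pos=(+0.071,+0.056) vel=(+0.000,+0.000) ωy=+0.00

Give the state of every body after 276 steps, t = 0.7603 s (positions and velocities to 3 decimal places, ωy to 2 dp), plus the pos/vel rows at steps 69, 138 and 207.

State at t = 0.7603 s:
  obj    pos=(+1.572,-0.484) vel=(+3.948,-1.421) ωy=+87.41

Key-timestep trajectory:
   step    t(s)  obj.x    obj.z    obj.vx   obj.vz 
     69  0.1901   +0.165  +0.022  +0.987  -0.355
    138  0.3802   +0.446  -0.079  +1.974  -0.711
    207  0.5702   +0.915  -0.248  +2.961  -1.066


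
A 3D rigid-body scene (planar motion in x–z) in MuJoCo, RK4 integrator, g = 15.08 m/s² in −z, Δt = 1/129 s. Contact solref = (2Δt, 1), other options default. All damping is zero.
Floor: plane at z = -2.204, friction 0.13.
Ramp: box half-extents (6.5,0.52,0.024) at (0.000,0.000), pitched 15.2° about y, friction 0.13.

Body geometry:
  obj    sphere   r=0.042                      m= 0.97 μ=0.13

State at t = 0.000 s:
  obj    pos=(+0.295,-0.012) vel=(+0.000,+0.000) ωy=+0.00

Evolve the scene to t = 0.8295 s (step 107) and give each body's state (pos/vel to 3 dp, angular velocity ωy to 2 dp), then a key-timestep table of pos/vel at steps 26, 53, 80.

State at t = 0.8295 s:
  obj    pos=(+1.233,-0.267) vel=(+2.261,-0.614) ωy=+55.75

Key-timestep trajectory:
   step    t(s)  obj.x    obj.z    obj.vx   obj.vz 
     26  0.2016   +0.350  -0.027  +0.550  -0.149
     53  0.4109   +0.525  -0.074  +1.120  -0.304
     80  0.6202   +0.819  -0.154  +1.690  -0.459


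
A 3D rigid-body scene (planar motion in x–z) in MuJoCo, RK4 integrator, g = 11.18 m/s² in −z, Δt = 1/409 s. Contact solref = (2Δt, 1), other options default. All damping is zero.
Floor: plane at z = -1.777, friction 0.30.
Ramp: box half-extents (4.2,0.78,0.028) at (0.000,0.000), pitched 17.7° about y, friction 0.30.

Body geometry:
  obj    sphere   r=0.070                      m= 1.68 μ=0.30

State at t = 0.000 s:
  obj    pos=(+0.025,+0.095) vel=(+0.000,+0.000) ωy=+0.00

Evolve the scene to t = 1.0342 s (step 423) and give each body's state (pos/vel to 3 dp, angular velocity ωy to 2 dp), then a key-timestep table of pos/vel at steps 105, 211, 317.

State at t = 1.0342 s:
  obj    pos=(+1.262,-0.300) vel=(+2.392,-0.763) ωy=+35.87

Key-timestep trajectory:
   step    t(s)  obj.x    obj.z    obj.vx   obj.vz 
    105  0.2567   +0.101  +0.071  +0.594  -0.190
    211  0.5159   +0.333  -0.003  +1.193  -0.381
    317  0.7751   +0.720  -0.127  +1.793  -0.572


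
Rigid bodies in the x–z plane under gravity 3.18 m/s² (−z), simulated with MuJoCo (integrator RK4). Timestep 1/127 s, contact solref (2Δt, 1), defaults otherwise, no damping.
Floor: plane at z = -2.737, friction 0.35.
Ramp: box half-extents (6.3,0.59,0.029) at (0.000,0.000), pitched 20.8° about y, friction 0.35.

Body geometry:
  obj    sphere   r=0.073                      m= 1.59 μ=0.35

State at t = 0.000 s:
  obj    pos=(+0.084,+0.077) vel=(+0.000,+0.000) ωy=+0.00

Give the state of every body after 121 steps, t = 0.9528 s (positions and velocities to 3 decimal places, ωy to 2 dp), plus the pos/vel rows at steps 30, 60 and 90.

State at t = 0.9528 s:
  obj    pos=(+0.426,-0.053) vel=(+0.718,-0.273) ωy=+10.52

Key-timestep trajectory:
   step    t(s)  obj.x    obj.z    obj.vx   obj.vz 
     30  0.2362   +0.105  +0.069  +0.178  -0.068
     60  0.4724   +0.168  +0.045  +0.356  -0.135
     90  0.7087   +0.273  +0.005  +0.534  -0.203


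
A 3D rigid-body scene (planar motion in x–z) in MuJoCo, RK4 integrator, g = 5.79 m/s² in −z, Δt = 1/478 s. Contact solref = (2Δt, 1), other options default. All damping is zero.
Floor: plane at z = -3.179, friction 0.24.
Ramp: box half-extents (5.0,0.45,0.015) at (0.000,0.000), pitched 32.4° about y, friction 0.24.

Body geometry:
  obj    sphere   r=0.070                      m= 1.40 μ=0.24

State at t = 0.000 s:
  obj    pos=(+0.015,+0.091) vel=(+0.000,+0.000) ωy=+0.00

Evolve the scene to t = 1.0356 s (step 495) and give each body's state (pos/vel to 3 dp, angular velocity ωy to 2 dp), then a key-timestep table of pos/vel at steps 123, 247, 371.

State at t = 1.0356 s:
  obj    pos=(+1.018,-0.546) vel=(+1.938,-1.230) ωy=+32.78

Key-timestep trajectory:
   step    t(s)  obj.x    obj.z    obj.vx   obj.vz 
    123  0.2573   +0.077  +0.052  +0.482  -0.306
    247  0.5167   +0.265  -0.067  +0.967  -0.614
    371  0.7762   +0.579  -0.267  +1.452  -0.922


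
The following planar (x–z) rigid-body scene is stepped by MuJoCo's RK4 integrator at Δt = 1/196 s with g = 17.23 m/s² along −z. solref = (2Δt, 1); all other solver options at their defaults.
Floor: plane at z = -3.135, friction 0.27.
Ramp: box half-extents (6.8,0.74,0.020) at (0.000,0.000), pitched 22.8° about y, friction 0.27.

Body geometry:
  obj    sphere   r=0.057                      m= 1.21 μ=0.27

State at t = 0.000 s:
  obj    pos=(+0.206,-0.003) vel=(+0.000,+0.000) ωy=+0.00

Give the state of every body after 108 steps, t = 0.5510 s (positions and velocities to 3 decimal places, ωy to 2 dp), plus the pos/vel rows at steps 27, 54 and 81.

State at t = 0.5510 s:
  obj    pos=(+0.874,-0.284) vel=(+2.423,-1.018) ωy=+46.09

Key-timestep trajectory:
   step    t(s)  obj.x    obj.z    obj.vx   obj.vz 
     27  0.1378   +0.248  -0.021  +0.606  -0.255
     54  0.2755   +0.373  -0.073  +1.211  -0.509
     81  0.4133   +0.582  -0.161  +1.817  -0.764


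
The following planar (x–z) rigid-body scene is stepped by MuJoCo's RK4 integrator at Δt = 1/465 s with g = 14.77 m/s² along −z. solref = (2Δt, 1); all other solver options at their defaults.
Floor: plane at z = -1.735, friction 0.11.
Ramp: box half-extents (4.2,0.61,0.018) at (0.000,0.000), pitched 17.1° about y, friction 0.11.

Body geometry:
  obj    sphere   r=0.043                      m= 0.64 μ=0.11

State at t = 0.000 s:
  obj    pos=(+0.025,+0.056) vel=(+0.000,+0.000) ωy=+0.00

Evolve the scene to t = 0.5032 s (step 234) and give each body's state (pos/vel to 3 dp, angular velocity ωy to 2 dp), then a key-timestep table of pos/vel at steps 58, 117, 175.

State at t = 0.5032 s:
  obj    pos=(+0.401,-0.059) vel=(+1.492,-0.459) ωy=+36.30

Key-timestep trajectory:
   step    t(s)  obj.x    obj.z    obj.vx   obj.vz 
     58  0.1247   +0.048  +0.049  +0.370  -0.114
    117  0.2516   +0.119  +0.027  +0.746  -0.230
    175  0.3763   +0.235  -0.008  +1.116  -0.343


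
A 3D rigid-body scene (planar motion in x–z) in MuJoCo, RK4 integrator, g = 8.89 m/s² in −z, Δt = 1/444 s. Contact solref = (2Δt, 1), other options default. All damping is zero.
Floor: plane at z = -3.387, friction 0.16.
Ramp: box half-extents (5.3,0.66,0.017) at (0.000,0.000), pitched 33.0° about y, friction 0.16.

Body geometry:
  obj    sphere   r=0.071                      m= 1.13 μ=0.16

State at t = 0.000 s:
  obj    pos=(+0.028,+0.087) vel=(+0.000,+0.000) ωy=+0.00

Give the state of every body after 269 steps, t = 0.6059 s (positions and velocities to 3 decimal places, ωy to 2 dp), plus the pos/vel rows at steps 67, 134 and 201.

State at t = 0.6059 s:
  obj    pos=(+0.590,-0.278) vel=(+1.848,-1.218) ωy=+25.36

Key-timestep trajectory:
   step    t(s)  obj.x    obj.z    obj.vx   obj.vz 
     67  0.1509   +0.063  +0.064  +0.461  -0.301
    134  0.3018   +0.167  -0.004  +0.924  -0.599
    201  0.4527   +0.341  -0.117  +1.383  -0.905


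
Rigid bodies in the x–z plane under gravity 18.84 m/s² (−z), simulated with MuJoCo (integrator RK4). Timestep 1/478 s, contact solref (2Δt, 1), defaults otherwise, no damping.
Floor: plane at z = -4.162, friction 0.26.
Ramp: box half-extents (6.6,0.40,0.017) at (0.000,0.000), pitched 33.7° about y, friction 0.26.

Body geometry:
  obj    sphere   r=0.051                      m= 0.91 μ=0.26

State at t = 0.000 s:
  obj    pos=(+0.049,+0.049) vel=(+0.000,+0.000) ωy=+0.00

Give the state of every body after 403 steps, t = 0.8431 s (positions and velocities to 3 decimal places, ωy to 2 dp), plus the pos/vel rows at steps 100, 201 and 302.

State at t = 0.8431 s:
  obj    pos=(+2.257,-1.423) vel=(+5.237,-3.493) ωy=+123.42

Key-timestep trajectory:
   step    t(s)  obj.x    obj.z    obj.vx   obj.vz 
    100  0.2092   +0.185  -0.042  +1.300  -0.867
    201  0.4205   +0.598  -0.317  +2.612  -1.742
    302  0.6318   +1.289  -0.778  +3.925  -2.618


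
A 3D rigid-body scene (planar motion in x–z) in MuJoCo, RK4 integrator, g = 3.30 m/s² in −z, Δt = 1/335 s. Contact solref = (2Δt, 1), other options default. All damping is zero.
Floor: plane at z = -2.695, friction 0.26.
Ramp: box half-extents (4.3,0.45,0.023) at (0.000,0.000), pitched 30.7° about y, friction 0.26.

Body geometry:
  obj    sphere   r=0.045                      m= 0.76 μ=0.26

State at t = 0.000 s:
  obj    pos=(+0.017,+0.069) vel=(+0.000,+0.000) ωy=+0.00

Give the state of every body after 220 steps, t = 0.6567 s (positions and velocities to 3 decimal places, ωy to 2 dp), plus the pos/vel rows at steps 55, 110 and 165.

State at t = 0.6567 s:
  obj    pos=(+0.240,-0.064) vel=(+0.680,-0.404) ωy=+17.56

Key-timestep trajectory:
   step    t(s)  obj.x    obj.z    obj.vx   obj.vz 
     55  0.1642   +0.031  +0.061  +0.170  -0.101
    110  0.3284   +0.073  +0.036  +0.340  -0.202
    165  0.4925   +0.143  -0.006  +0.510  -0.303


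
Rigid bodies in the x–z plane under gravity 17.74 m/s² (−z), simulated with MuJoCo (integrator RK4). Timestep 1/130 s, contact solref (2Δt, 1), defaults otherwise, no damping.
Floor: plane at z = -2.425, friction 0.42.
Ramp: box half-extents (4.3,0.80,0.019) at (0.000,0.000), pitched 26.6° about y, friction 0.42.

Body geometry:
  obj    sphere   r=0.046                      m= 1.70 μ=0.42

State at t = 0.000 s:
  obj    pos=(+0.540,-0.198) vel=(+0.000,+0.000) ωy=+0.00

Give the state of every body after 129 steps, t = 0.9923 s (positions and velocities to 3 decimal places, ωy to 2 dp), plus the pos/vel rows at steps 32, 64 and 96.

State at t = 0.9923 s:
  obj    pos=(+3.038,-1.448) vel=(+5.033,-2.520) ωy=+122.38

Key-timestep trajectory:
   step    t(s)  obj.x    obj.z    obj.vx   obj.vz 
     32  0.2462   +0.694  -0.275  +1.249  -0.625
     64  0.4923   +1.155  -0.506  +2.497  -1.251
     96  0.7385   +1.923  -0.890  +3.746  -1.876


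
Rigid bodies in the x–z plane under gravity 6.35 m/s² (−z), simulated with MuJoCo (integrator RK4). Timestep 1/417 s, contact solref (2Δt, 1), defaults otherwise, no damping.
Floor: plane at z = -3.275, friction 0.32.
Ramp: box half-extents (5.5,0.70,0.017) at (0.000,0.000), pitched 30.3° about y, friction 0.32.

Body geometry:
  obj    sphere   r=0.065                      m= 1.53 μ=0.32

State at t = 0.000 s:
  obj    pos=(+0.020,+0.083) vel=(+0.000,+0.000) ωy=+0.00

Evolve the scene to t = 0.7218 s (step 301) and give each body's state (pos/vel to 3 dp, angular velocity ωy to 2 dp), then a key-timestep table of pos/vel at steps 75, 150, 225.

State at t = 0.7218 s:
  obj    pos=(+0.535,-0.218) vel=(+1.426,-0.833) ωy=+25.41

Key-timestep trajectory:
   step    t(s)  obj.x    obj.z    obj.vx   obj.vz 
     75  0.1799   +0.052  +0.065  +0.355  -0.208
    150  0.3597   +0.148  +0.009  +0.711  -0.415
    225  0.5396   +0.308  -0.085  +1.066  -0.623


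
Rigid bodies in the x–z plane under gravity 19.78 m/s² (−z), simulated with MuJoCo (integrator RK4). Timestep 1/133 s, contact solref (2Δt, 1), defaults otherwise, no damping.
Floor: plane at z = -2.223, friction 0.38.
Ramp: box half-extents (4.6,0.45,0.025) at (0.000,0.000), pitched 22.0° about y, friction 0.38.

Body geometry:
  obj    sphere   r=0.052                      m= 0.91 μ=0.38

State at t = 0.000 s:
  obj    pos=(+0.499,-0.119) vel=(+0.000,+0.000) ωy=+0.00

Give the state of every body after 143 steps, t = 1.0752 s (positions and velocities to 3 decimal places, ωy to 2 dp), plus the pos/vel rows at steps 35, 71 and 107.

State at t = 1.0752 s:
  obj    pos=(+3.335,-1.265) vel=(+5.275,-2.131) ωy=+109.42

Key-timestep trajectory:
   step    t(s)  obj.x    obj.z    obj.vx   obj.vz 
     35  0.2632   +0.669  -0.187  +1.291  -0.522
     71  0.5338   +1.198  -0.401  +2.619  -1.058
    107  0.8045   +2.087  -0.760  +3.947  -1.595


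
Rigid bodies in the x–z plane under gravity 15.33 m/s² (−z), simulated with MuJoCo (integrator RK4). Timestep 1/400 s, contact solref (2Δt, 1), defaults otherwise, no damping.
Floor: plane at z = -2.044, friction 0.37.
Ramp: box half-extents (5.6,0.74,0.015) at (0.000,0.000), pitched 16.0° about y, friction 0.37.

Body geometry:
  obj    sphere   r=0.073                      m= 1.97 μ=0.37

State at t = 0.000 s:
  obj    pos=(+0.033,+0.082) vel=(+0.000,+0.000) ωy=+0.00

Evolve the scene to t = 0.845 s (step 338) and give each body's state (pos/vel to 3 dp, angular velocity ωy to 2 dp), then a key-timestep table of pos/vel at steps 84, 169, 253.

State at t = 0.845 s:
  obj    pos=(+1.069,-0.215) vel=(+2.452,-0.703) ωy=+34.93

Key-timestep trajectory:
   step    t(s)  obj.x    obj.z    obj.vx   obj.vz 
     84  0.2100   +0.097  +0.064  +0.609  -0.175
    169  0.4225   +0.292  +0.008  +1.226  -0.352
    253  0.6325   +0.613  -0.084  +1.835  -0.526
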